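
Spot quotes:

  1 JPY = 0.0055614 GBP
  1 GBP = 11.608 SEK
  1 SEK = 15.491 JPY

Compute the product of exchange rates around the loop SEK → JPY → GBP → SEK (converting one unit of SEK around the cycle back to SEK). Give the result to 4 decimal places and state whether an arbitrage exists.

1.0000 (no arbitrage)

Around SEK → JPY → GBP → SEK: 1 × 15.491 × 0.0055614 × 11.608 = 1.000048
Product ≈ 1 (deviation 0.005%, within rounding noise).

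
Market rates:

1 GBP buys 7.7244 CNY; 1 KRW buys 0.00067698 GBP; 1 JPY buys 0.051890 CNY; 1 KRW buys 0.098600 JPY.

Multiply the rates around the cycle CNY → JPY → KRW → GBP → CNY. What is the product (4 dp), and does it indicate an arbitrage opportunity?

Around CNY → JPY → KRW → GBP → CNY: 1 ÷ 0.051890 ÷ 0.098600 × 0.00067698 × 7.7244 = 1.022069
Product > 1; profitable direction is CNY → JPY → KRW → GBP → CNY.

1.0221 (arbitrage exists)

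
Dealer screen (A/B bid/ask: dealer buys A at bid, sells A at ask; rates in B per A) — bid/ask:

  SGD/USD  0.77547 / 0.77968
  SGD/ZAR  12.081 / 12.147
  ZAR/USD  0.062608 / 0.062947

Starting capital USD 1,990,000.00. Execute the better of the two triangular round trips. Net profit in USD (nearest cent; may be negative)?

Net profit: USD 28,245.58

Best loop USD → ZAR → SGD → USD:
USD 1,990,000.00 ÷ 0.062947 (buy ZAR at ask) = ZAR 31,613,897.41
ZAR 31,613,897.41 ÷ 12.147 (buy SGD at ask) = SGD 2,602,609.48
SGD 2,602,609.48 × 0.77547 (sell SGD at bid) = USD 2,018,245.58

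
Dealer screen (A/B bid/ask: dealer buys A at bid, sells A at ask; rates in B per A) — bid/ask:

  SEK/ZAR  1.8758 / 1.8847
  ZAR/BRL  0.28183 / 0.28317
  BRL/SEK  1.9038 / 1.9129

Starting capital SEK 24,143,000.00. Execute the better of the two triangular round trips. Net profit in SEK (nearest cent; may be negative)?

Net profit: SEK 155,882.95

Best loop SEK → ZAR → BRL → SEK:
SEK 24,143,000.00 × 1.8758 (sell SEK at bid) = ZAR 45,287,439.40
ZAR 45,287,439.40 × 0.28183 (sell ZAR at bid) = BRL 12,763,359.05
BRL 12,763,359.05 × 1.9038 (sell BRL at bid) = SEK 24,298,882.95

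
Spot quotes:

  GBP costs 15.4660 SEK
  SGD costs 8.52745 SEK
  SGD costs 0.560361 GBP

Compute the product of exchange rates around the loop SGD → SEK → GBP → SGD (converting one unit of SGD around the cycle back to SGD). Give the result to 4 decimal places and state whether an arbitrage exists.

0.9840 (arbitrage exists)

Around SGD → SEK → GBP → SGD: 1 × 8.52745 ÷ 15.4660 ÷ 0.560361 = 0.983951
Product < 1; profitable direction is SGD → GBP → SEK → SGD.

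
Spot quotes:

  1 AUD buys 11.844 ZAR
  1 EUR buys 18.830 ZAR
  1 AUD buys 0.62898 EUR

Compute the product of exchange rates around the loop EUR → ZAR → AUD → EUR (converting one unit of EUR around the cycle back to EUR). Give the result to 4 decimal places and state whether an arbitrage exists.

1.0000 (no arbitrage)

Around EUR → ZAR → AUD → EUR: 1 × 18.830 ÷ 11.844 × 0.62898 = 0.999974
Product ≈ 1 (deviation 0.003%, within rounding noise).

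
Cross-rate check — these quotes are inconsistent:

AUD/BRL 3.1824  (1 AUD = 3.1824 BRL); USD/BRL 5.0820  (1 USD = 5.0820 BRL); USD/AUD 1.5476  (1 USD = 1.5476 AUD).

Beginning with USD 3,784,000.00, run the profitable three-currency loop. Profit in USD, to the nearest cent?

Profitable loop is USD → BRL → AUD → USD:
USD 3,784,000.00 × 5.0820 = BRL 19,230,288.00
BRL 19,230,288.00 ÷ 3.1824 = AUD 6,042,699.85
AUD 6,042,699.85 ÷ 1.5476 = USD 3,904,561.80
Profit = USD 3,904,561.80 − USD 3,784,000.00

Profit: USD 120,561.80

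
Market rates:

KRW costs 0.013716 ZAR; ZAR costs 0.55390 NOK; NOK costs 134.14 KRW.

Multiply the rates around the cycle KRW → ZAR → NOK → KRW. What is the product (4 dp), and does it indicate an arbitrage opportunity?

Around KRW → ZAR → NOK → KRW: 1 × 0.013716 × 0.55390 × 134.14 = 1.019101
Product > 1; profitable direction is KRW → ZAR → NOK → KRW.

1.0191 (arbitrage exists)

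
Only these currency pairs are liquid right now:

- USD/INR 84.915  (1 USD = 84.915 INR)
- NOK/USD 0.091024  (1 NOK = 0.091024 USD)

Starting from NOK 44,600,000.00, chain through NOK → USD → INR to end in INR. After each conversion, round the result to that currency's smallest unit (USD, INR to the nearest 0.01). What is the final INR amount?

INR 344,726,912.02

NOK 44,600,000.00 × 0.091024 = USD 4,059,670.40
USD 4,059,670.40 × 84.915 = INR 344,726,912.02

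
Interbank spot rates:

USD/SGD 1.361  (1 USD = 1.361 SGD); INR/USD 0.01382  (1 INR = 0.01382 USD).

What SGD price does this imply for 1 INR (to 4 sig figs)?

1 INR × 0.01382 = 0.01382 USD
0.01382 USD × 1.361 = 0.018809 SGD

INR/SGD = 0.01881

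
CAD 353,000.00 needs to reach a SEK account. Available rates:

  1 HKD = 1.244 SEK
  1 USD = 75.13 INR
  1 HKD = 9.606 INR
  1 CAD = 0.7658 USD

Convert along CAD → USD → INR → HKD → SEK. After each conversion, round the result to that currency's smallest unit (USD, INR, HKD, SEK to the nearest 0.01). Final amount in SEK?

CAD 353,000.00 × 0.7658 = USD 270,327.40
USD 270,327.40 × 75.13 = INR 20,309,697.56
INR 20,309,697.56 ÷ 9.606 = HKD 2,114,272.08
HKD 2,114,272.08 × 1.244 = SEK 2,630,154.47

SEK 2,630,154.47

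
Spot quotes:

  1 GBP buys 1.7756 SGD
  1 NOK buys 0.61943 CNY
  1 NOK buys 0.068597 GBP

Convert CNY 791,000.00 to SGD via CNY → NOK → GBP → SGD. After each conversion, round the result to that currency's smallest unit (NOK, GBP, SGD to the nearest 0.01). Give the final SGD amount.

SGD 155,537.29

CNY 791,000.00 ÷ 0.61943 = NOK 1,276,980.45
NOK 1,276,980.45 × 0.068597 = GBP 87,597.03
GBP 87,597.03 × 1.7756 = SGD 155,537.29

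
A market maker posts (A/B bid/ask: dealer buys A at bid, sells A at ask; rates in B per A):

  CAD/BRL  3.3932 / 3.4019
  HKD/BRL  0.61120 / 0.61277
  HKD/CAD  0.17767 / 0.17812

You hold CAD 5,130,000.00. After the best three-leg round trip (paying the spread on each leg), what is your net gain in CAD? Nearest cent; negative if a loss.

Best loop CAD → HKD → BRL → CAD:
CAD 5,130,000.00 ÷ 0.17812 (buy HKD at ask) = HKD 28,800,808.44
HKD 28,800,808.44 × 0.61120 (sell HKD at bid) = BRL 17,603,054.12
BRL 17,603,054.12 ÷ 3.4019 (buy CAD at ask) = CAD 5,174,477.24

Net profit: CAD 44,477.24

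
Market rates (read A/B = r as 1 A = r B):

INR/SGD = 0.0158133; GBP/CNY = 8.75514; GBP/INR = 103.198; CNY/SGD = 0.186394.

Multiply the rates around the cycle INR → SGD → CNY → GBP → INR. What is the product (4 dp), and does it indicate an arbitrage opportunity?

Around INR → SGD → CNY → GBP → INR: 1 × 0.0158133 ÷ 0.186394 ÷ 8.75514 × 103.198 = 0.999997
Product ≈ 1 (deviation 0.000%, within rounding noise).

1.0000 (no arbitrage)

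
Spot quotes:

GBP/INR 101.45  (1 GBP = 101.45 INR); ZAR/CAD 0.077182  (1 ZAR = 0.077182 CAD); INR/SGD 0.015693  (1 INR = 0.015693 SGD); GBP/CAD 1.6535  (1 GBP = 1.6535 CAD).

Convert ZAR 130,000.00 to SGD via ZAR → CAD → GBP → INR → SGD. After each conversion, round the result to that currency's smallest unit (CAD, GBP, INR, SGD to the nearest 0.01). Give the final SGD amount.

ZAR 130,000.00 × 0.077182 = CAD 10,033.66
CAD 10,033.66 ÷ 1.6535 = GBP 6,068.13
GBP 6,068.13 × 101.45 = INR 615,611.79
INR 615,611.79 × 0.015693 = SGD 9,660.80

SGD 9,660.80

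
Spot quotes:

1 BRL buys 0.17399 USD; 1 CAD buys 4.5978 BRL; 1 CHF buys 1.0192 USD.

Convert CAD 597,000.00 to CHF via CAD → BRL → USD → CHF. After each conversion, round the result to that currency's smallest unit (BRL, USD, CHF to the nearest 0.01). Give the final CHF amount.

CHF 468,585.97

CAD 597,000.00 × 4.5978 = BRL 2,744,886.60
BRL 2,744,886.60 × 0.17399 = USD 477,582.82
USD 477,582.82 ÷ 1.0192 = CHF 468,585.97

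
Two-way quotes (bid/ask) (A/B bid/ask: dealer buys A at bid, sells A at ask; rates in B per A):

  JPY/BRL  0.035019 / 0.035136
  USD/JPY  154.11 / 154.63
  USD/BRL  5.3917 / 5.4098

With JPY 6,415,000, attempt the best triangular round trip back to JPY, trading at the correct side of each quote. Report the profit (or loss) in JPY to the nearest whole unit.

Net result: JPY -15,442 (no profitable arbitrage after spreads)

Best loop JPY → BRL → USD → JPY:
JPY 6,415,000 × 0.035019 (sell JPY at bid) = BRL 224,646.89
BRL 224,646.89 ÷ 5.4098 (buy USD at ask) = USD 41,525.91
USD 41,525.91 × 154.11 (sell USD at bid) = JPY 6,399,558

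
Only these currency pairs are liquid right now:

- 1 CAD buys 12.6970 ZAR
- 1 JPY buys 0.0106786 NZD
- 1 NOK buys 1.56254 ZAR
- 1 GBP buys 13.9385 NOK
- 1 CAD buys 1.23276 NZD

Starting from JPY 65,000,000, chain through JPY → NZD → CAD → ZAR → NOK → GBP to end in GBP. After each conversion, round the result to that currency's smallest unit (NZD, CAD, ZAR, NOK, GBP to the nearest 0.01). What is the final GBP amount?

JPY 65,000,000 × 0.0106786 = NZD 694,109.00
NZD 694,109.00 ÷ 1.23276 = CAD 563,052.82
CAD 563,052.82 × 12.6970 = ZAR 7,149,081.66
ZAR 7,149,081.66 ÷ 1.56254 = NOK 4,575,295.13
NOK 4,575,295.13 ÷ 13.9385 = GBP 328,248.74

GBP 328,248.74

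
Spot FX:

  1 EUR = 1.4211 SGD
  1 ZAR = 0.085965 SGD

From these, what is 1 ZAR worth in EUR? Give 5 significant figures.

ZAR/EUR = 0.060492

1 ZAR × 0.085965 = 0.085965 SGD
0.085965 SGD ÷ 1.4211 = 0.0604919 EUR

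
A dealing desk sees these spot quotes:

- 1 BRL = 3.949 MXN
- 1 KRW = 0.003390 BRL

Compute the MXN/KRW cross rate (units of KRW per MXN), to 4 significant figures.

1 MXN ÷ 3.949 = 0.253229 BRL
0.253229 BRL ÷ 0.003390 = 74.6987 KRW

MXN/KRW = 74.70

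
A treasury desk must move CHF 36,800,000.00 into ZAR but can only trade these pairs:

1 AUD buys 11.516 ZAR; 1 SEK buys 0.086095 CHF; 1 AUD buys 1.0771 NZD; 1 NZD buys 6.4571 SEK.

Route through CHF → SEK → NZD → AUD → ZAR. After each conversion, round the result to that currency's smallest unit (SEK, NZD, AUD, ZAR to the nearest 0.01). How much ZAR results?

CHF 36,800,000.00 ÷ 0.086095 = SEK 427,434,810.38
SEK 427,434,810.38 ÷ 6.4571 = NZD 66,196,095.83
NZD 66,196,095.83 ÷ 1.0771 = AUD 61,457,706.65
AUD 61,457,706.65 × 11.516 = ZAR 707,746,949.78

ZAR 707,746,949.78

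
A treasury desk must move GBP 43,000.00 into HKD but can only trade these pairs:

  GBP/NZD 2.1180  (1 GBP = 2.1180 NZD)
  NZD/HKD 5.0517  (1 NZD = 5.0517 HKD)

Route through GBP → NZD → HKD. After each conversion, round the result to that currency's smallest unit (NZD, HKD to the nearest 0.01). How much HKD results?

HKD 460,078.53

GBP 43,000.00 × 2.1180 = NZD 91,074.00
NZD 91,074.00 × 5.0517 = HKD 460,078.53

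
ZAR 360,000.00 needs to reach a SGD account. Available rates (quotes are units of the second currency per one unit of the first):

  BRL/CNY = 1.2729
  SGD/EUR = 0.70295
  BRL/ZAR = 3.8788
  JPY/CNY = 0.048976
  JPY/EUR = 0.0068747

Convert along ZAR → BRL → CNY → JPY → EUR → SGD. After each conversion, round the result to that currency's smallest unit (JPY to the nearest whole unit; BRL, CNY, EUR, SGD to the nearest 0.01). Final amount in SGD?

ZAR 360,000.00 ÷ 3.8788 = BRL 92,812.21
BRL 92,812.21 × 1.2729 = CNY 118,140.66
CNY 118,140.66 ÷ 0.048976 = JPY 2,412,215
JPY 2,412,215 × 0.0068747 = EUR 16,583.25
EUR 16,583.25 ÷ 0.70295 = SGD 23,590.94

SGD 23,590.94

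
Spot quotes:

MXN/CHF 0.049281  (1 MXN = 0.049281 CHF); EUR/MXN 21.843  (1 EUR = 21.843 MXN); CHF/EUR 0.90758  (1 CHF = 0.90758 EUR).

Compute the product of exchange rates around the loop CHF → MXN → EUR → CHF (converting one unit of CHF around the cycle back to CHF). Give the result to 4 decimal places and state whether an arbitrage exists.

Around CHF → MXN → EUR → CHF: 1 ÷ 0.049281 ÷ 21.843 ÷ 0.90758 = 1.023584
Product > 1; profitable direction is CHF → MXN → EUR → CHF.

1.0236 (arbitrage exists)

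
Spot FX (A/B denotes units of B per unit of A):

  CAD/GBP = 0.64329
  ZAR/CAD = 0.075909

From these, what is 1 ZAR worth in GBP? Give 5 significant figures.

ZAR/GBP = 0.048832

1 ZAR × 0.075909 = 0.075909 CAD
0.075909 CAD × 0.64329 = 0.0488315 GBP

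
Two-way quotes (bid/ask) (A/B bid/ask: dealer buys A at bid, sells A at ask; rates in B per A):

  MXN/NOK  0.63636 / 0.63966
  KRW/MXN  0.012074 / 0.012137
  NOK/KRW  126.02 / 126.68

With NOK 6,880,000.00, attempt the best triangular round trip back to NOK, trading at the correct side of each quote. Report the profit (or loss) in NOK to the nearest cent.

Net profit: NOK 115,517.35

Best loop NOK → MXN → KRW → NOK:
NOK 6,880,000.00 ÷ 0.63966 (buy MXN at ask) = MXN 10,755,713.97
MXN 10,755,713.97 ÷ 0.012137 (buy KRW at ask) = KRW 886,192,138
KRW 886,192,138 ÷ 126.68 (buy NOK at ask) = NOK 6,995,517.35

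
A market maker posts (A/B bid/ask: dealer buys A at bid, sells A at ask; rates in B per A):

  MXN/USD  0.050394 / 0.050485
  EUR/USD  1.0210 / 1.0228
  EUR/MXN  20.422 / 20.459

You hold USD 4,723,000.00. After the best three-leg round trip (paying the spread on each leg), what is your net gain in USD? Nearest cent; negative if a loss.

Best loop USD → EUR → MXN → USD:
USD 4,723,000.00 ÷ 1.0228 (buy EUR at ask) = EUR 4,617,716.07
EUR 4,617,716.07 × 20.422 (sell EUR at bid) = MXN 94,302,997.65
MXN 94,302,997.65 × 0.050394 (sell MXN at bid) = USD 4,752,305.26

Net profit: USD 29,305.26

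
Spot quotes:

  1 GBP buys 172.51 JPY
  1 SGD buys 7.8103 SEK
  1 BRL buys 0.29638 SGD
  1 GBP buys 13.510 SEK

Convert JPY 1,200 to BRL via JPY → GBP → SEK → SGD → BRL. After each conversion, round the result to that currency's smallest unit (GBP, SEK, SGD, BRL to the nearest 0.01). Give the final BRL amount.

JPY 1,200 ÷ 172.51 = GBP 6.96
GBP 6.96 × 13.510 = SEK 94.03
SEK 94.03 ÷ 7.8103 = SGD 12.04
SGD 12.04 ÷ 0.29638 = BRL 40.62

BRL 40.62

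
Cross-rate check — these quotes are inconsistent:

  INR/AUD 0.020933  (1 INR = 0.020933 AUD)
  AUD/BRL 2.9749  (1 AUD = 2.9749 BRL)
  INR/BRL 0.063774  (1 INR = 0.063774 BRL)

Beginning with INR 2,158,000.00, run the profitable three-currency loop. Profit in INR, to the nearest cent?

Profit: INR 51,994.80

Profitable loop is INR → BRL → AUD → INR:
INR 2,158,000.00 × 0.063774 = BRL 137,624.29
BRL 137,624.29 ÷ 2.9749 = AUD 46,261.82
AUD 46,261.82 ÷ 0.020933 = INR 2,209,994.80
Profit = INR 2,209,994.80 − INR 2,158,000.00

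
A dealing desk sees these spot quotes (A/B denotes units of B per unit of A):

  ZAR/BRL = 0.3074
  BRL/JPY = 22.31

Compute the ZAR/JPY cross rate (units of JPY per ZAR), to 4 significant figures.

ZAR/JPY = 6.858

1 ZAR × 0.3074 = 0.3074 BRL
0.3074 BRL × 22.31 = 6.85809 JPY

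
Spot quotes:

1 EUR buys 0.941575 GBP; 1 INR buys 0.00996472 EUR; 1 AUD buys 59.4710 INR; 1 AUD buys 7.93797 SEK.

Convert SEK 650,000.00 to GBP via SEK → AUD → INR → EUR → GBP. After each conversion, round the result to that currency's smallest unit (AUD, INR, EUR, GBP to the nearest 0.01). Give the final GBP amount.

SEK 650,000.00 ÷ 7.93797 = AUD 81,884.92
AUD 81,884.92 × 59.4710 = INR 4,869,778.08
INR 4,869,778.08 × 0.00996472 = EUR 48,525.98
EUR 48,525.98 × 0.941575 = GBP 45,690.85

GBP 45,690.85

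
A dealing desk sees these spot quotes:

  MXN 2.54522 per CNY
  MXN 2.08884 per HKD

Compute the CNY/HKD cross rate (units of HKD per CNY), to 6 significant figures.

1 CNY × 2.54522 = 2.54522 MXN
2.54522 MXN ÷ 2.08884 = 1.21848 HKD

CNY/HKD = 1.21848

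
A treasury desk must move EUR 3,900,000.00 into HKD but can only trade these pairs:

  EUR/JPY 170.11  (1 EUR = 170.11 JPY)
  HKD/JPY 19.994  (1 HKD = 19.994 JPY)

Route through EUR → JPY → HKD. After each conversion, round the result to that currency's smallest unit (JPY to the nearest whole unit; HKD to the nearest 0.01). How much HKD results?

HKD 33,181,404.42

EUR 3,900,000.00 × 170.11 = JPY 663,429,000
JPY 663,429,000 ÷ 19.994 = HKD 33,181,404.42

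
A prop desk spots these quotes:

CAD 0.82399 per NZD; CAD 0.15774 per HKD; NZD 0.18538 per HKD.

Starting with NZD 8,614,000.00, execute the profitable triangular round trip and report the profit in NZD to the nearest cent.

Profit: NZD 281,326.33

Profitable loop is NZD → HKD → CAD → NZD:
NZD 8,614,000.00 ÷ 0.18538 = HKD 46,466,717.01
HKD 46,466,717.01 × 0.15774 = CAD 7,329,659.94
CAD 7,329,659.94 ÷ 0.82399 = NZD 8,895,326.33
Profit = NZD 8,895,326.33 − NZD 8,614,000.00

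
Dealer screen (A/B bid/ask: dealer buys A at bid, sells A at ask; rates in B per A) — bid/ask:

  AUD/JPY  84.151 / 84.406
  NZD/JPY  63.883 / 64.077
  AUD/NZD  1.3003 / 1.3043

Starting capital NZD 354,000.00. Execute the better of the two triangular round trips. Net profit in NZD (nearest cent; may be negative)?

Net profit: NZD 2,437.08

Best loop NZD → AUD → JPY → NZD:
NZD 354,000.00 ÷ 1.3043 (buy AUD at ask) = AUD 271,409.95
AUD 271,409.95 × 84.151 (sell AUD at bid) = JPY 22,839,419
JPY 22,839,419 ÷ 64.077 (buy NZD at ask) = NZD 356,437.08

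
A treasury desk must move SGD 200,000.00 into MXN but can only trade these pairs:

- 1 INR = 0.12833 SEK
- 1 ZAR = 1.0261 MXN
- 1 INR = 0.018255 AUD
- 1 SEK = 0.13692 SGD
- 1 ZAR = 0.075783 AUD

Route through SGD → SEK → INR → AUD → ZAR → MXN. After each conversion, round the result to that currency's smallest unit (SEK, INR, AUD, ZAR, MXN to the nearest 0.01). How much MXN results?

SGD 200,000.00 ÷ 0.13692 = SEK 1,460,706.98
SEK 1,460,706.98 ÷ 0.12833 = INR 11,382,427.96
INR 11,382,427.96 × 0.018255 = AUD 207,786.22
AUD 207,786.22 ÷ 0.075783 = ZAR 2,741,857.94
ZAR 2,741,857.94 × 1.0261 = MXN 2,813,420.43

MXN 2,813,420.43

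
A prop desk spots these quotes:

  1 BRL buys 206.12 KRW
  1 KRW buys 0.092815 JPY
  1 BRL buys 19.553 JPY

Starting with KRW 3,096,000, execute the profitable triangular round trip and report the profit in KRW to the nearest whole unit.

Profitable loop is KRW → BRL → JPY → KRW:
KRW 3,096,000 ÷ 206.12 = BRL 15,020.38
BRL 15,020.38 × 19.553 = JPY 293,693
JPY 293,693 ÷ 0.092815 = KRW 3,164,288
Profit = KRW 3,164,288 − KRW 3,096,000

Profit: KRW 68,288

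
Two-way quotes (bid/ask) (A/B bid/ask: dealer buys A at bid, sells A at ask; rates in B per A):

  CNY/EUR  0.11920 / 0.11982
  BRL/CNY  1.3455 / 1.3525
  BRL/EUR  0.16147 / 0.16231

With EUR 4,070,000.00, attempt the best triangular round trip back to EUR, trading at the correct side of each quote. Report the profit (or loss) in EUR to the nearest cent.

Best loop EUR → CNY → BRL → EUR:
EUR 4,070,000.00 ÷ 0.11982 (buy CNY at ask) = CNY 33,967,618.09
CNY 33,967,618.09 ÷ 1.3525 (buy BRL at ask) = BRL 25,114,689.90
BRL 25,114,689.90 × 0.16147 (sell BRL at bid) = EUR 4,055,268.98

Net result: EUR -14,731.02 (no profitable arbitrage after spreads)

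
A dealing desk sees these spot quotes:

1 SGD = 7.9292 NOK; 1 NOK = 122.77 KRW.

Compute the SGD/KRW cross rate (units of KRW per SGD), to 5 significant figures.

1 SGD × 7.9292 = 7.9292 NOK
7.9292 NOK × 122.77 = 973.468 KRW

SGD/KRW = 973.47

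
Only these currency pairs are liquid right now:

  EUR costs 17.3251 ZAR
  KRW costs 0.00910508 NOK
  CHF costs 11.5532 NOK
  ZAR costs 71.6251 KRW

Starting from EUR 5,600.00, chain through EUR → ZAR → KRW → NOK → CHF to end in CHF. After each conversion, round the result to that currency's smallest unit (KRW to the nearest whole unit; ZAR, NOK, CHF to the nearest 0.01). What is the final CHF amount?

CHF 5,476.59

EUR 5,600.00 × 17.3251 = ZAR 97,020.56
ZAR 97,020.56 × 71.6251 = KRW 6,949,107
KRW 6,949,107 × 0.00910508 = NOK 63,272.18
NOK 63,272.18 ÷ 11.5532 = CHF 5,476.59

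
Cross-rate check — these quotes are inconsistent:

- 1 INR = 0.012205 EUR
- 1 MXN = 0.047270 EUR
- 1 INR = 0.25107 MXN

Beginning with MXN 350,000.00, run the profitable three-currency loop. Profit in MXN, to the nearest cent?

Profit: MXN 9,936.10

Profitable loop is MXN → INR → EUR → MXN:
MXN 350,000.00 ÷ 0.25107 = INR 1,394,033.54
INR 1,394,033.54 × 0.012205 = EUR 17,014.18
EUR 17,014.18 ÷ 0.047270 = MXN 359,936.10
Profit = MXN 359,936.10 − MXN 350,000.00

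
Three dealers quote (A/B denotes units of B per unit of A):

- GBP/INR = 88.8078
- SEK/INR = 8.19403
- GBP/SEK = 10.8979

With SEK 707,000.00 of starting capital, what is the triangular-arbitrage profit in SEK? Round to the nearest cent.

Profitable loop is SEK → INR → GBP → SEK:
SEK 707,000.00 × 8.19403 = INR 5,793,179.21
INR 5,793,179.21 ÷ 88.8078 = GBP 65,232.77
GBP 65,232.77 × 10.8979 = SEK 710,900.26
Profit = SEK 710,900.26 − SEK 707,000.00

Profit: SEK 3,900.26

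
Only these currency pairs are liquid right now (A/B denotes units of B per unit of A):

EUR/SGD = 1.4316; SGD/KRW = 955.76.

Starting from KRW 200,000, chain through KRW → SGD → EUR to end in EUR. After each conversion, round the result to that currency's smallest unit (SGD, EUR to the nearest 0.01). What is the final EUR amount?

KRW 200,000 ÷ 955.76 = SGD 209.26
SGD 209.26 ÷ 1.4316 = EUR 146.17

EUR 146.17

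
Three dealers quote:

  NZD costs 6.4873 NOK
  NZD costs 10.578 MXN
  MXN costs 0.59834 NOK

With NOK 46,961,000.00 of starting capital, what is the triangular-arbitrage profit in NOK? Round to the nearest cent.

Profitable loop is NOK → MXN → NZD → NOK:
NOK 46,961,000.00 ÷ 0.59834 = MXN 78,485,476.48
MXN 78,485,476.48 ÷ 10.578 = NZD 7,419,689.59
NZD 7,419,689.59 × 6.4873 = NOK 48,133,752.28
Profit = NOK 48,133,752.28 − NOK 46,961,000.00

Profit: NOK 1,172,752.28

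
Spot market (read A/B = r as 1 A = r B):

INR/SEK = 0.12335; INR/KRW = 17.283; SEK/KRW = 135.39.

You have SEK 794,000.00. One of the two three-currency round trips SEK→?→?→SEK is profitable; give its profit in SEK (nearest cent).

Profit: SEK 27,701.14

Profitable loop is SEK → INR → KRW → SEK:
SEK 794,000.00 ÷ 0.12335 = INR 6,436,967.98
INR 6,436,967.98 × 17.283 = KRW 111,250,118
KRW 111,250,118 ÷ 135.39 = SEK 821,701.14
Profit = SEK 821,701.14 − SEK 794,000.00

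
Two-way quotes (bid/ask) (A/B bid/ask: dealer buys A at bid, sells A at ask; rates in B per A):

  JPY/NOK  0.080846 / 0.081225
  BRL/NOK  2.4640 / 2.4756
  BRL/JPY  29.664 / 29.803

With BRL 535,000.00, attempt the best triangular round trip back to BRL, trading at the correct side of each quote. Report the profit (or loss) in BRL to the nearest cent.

Net profit: BRL 9,558.80

Best loop BRL → NOK → JPY → BRL:
BRL 535,000.00 × 2.4640 (sell BRL at bid) = NOK 1,318,240.00
NOK 1,318,240.00 ÷ 0.081225 (buy JPY at ask) = JPY 16,229,486
JPY 16,229,486 ÷ 29.803 (buy BRL at ask) = BRL 544,558.80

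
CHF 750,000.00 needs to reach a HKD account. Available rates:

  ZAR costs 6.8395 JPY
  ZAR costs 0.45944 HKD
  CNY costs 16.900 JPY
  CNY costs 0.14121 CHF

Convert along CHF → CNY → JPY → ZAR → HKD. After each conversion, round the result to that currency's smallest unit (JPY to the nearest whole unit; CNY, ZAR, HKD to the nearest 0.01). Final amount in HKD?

CHF 750,000.00 ÷ 0.14121 = CNY 5,311,238.58
CNY 5,311,238.58 × 16.900 = JPY 89,759,932
JPY 89,759,932 ÷ 6.8395 = ZAR 13,123,756.41
ZAR 13,123,756.41 × 0.45944 = HKD 6,029,578.65

HKD 6,029,578.65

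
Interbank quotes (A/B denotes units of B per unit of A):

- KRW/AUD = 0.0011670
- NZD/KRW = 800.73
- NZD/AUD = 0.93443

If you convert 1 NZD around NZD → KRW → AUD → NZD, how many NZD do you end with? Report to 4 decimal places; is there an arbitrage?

1.0000 (no arbitrage)

Around NZD → KRW → AUD → NZD: 1 × 800.73 × 0.0011670 ÷ 0.93443 = 1.000023
Product ≈ 1 (deviation 0.002%, within rounding noise).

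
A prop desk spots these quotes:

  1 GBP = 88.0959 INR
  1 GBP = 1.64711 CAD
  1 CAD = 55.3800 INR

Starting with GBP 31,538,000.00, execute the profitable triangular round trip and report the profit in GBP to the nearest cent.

Profit: GBP 1,117,324.78

Profitable loop is GBP → CAD → INR → GBP:
GBP 31,538,000.00 × 1.64711 = CAD 51,946,555.18
CAD 51,946,555.18 × 55.3800 = INR 2,876,800,225.87
INR 2,876,800,225.87 ÷ 88.0959 = GBP 32,655,324.78
Profit = GBP 32,655,324.78 − GBP 31,538,000.00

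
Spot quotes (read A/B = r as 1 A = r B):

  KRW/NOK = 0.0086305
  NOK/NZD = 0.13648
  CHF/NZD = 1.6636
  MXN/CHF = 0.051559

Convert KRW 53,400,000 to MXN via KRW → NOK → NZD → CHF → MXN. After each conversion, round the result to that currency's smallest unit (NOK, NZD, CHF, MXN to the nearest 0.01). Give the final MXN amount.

MXN 733,318.72

KRW 53,400,000 × 0.0086305 = NOK 460,868.70
NOK 460,868.70 × 0.13648 = NZD 62,899.36
NZD 62,899.36 ÷ 1.6636 = CHF 37,809.18
CHF 37,809.18 ÷ 0.051559 = MXN 733,318.72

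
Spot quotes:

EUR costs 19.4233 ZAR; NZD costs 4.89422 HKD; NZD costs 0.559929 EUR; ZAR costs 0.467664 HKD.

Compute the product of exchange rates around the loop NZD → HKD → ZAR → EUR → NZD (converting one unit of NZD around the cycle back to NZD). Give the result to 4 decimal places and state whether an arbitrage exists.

Around NZD → HKD → ZAR → EUR → NZD: 1 × 4.89422 ÷ 0.467664 ÷ 19.4233 ÷ 0.559929 = 0.962263
Product < 1; profitable direction is NZD → EUR → ZAR → HKD → NZD.

0.9623 (arbitrage exists)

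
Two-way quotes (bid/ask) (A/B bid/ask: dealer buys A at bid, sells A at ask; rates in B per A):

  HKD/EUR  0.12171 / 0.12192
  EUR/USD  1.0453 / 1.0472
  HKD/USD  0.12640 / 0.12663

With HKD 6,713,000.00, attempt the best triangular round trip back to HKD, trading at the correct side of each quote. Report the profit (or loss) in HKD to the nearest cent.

Net profit: HKD 31,461.08

Best loop HKD → EUR → USD → HKD:
HKD 6,713,000.00 × 0.12171 (sell HKD at bid) = EUR 817,039.23
EUR 817,039.23 × 1.0453 (sell EUR at bid) = USD 854,051.11
USD 854,051.11 ÷ 0.12663 (buy HKD at ask) = HKD 6,744,461.08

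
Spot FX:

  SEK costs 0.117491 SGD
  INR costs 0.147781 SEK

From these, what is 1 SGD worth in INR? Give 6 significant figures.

1 SGD ÷ 0.117491 = 8.51129 SEK
8.51129 SEK ÷ 0.147781 = 57.5939 INR

SGD/INR = 57.5939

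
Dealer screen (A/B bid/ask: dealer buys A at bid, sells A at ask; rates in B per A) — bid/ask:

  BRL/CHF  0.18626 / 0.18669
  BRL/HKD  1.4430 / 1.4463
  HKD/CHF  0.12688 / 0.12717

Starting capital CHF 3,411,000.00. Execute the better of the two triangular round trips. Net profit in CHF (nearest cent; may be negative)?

Net profit: CHF 43,285.75

Best loop CHF → HKD → BRL → CHF:
CHF 3,411,000.00 ÷ 0.12717 (buy HKD at ask) = HKD 26,822,363.77
HKD 26,822,363.77 ÷ 1.4463 (buy BRL at ask) = BRL 18,545,504.92
BRL 18,545,504.92 × 0.18626 (sell BRL at bid) = CHF 3,454,285.75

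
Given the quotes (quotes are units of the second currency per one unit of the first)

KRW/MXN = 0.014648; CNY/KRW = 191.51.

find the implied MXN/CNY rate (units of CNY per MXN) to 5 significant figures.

1 MXN ÷ 0.014648 = 68.2687 KRW
68.2687 KRW ÷ 191.51 = 0.356476 CNY

MXN/CNY = 0.35648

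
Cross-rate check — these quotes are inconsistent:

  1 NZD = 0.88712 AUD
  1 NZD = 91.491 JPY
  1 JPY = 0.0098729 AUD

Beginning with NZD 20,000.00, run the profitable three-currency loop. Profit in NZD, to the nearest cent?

Profit: NZD 364.36

Profitable loop is NZD → JPY → AUD → NZD:
NZD 20,000.00 × 91.491 = JPY 1,829,820
JPY 1,829,820 × 0.0098729 = AUD 18,065.63
AUD 18,065.63 ÷ 0.88712 = NZD 20,364.36
Profit = NZD 20,364.36 − NZD 20,000.00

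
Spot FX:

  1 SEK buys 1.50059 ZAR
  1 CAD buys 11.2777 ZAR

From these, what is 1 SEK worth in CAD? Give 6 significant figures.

1 SEK × 1.50059 = 1.50059 ZAR
1.50059 ZAR ÷ 11.2777 = 0.133058 CAD

SEK/CAD = 0.133058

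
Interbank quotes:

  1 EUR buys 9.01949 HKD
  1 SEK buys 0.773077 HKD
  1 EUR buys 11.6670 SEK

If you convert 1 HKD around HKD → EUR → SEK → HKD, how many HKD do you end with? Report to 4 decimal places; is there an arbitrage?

1.0000 (no arbitrage)

Around HKD → EUR → SEK → HKD: 1 ÷ 9.01949 × 11.6670 × 0.773077 = 1.000000
Product ≈ 1 (deviation 0.000%, within rounding noise).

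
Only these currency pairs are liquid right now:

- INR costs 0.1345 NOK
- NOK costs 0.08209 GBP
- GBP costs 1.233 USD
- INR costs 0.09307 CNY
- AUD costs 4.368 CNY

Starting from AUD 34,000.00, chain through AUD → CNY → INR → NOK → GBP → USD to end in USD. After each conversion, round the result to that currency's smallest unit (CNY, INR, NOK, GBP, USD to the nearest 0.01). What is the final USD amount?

AUD 34,000.00 × 4.368 = CNY 148,512.00
CNY 148,512.00 ÷ 0.09307 = INR 1,595,702.16
INR 1,595,702.16 × 0.1345 = NOK 214,621.94
NOK 214,621.94 × 0.08209 = GBP 17,618.32
GBP 17,618.32 × 1.233 = USD 21,723.39

USD 21,723.39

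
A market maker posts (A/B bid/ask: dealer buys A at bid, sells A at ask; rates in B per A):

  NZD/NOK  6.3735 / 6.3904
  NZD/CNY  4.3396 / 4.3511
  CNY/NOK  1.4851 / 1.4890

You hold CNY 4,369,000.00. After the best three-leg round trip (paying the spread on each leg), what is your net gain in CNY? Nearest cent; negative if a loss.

Net profit: CNY 37,151.24

Best loop CNY → NOK → NZD → CNY:
CNY 4,369,000.00 × 1.4851 (sell CNY at bid) = NOK 6,488,401.90
NOK 6,488,401.90 ÷ 6.3904 (buy NZD at ask) = NZD 1,015,335.80
NZD 1,015,335.80 × 4.3396 (sell NZD at bid) = CNY 4,406,151.24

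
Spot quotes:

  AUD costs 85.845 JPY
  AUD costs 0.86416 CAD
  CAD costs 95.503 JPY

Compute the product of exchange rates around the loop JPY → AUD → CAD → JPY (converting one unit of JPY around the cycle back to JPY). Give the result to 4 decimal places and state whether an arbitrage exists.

0.9614 (arbitrage exists)

Around JPY → AUD → CAD → JPY: 1 ÷ 85.845 × 0.86416 × 95.503 = 0.961382
Product < 1; profitable direction is JPY → CAD → AUD → JPY.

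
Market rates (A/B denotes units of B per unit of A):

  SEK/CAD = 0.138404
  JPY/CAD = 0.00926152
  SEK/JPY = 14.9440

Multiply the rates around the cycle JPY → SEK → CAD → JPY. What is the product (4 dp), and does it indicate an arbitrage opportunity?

Around JPY → SEK → CAD → JPY: 1 ÷ 14.9440 × 0.138404 ÷ 0.00926152 = 0.999999
Product ≈ 1 (deviation 0.000%, within rounding noise).

1.0000 (no arbitrage)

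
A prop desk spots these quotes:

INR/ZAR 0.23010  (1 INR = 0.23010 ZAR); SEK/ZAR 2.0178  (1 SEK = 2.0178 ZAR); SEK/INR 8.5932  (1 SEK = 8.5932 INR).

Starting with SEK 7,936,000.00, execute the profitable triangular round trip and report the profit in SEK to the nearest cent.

Profitable loop is SEK → ZAR → INR → SEK:
SEK 7,936,000.00 × 2.0178 = ZAR 16,013,260.80
ZAR 16,013,260.80 ÷ 0.23010 = INR 69,592,615.38
INR 69,592,615.38 ÷ 8.5932 = SEK 8,098,568.10
Profit = SEK 8,098,568.10 − SEK 7,936,000.00

Profit: SEK 162,568.10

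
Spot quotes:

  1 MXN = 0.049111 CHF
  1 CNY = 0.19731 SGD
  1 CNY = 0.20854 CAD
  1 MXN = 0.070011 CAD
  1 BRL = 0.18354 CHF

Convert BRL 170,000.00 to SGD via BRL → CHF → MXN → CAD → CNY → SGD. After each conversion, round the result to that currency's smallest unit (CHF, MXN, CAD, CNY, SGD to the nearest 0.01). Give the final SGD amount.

SGD 42,084.95

BRL 170,000.00 × 0.18354 = CHF 31,201.80
CHF 31,201.80 ÷ 0.049111 = MXN 635,332.21
MXN 635,332.21 × 0.070011 = CAD 44,480.24
CAD 44,480.24 ÷ 0.20854 = CNY 213,293.56
CNY 213,293.56 × 0.19731 = SGD 42,084.95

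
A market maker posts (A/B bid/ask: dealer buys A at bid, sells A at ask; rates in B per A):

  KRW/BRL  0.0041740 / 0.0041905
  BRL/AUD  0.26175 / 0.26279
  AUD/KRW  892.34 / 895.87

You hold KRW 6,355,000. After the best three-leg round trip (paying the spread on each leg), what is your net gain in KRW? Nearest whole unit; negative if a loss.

Net profit: KRW 86,632

Best loop KRW → AUD → BRL → KRW:
KRW 6,355,000 ÷ 895.87 (buy AUD at ask) = AUD 7,093.66
AUD 7,093.66 ÷ 0.26279 (buy BRL at ask) = BRL 26,993.66
BRL 26,993.66 ÷ 0.0041905 (buy KRW at ask) = KRW 6,441,632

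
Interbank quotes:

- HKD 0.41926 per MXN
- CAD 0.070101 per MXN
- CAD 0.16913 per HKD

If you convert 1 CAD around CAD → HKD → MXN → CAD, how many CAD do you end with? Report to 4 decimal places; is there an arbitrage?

0.9886 (arbitrage exists)

Around CAD → HKD → MXN → CAD: 1 ÷ 0.16913 ÷ 0.41926 × 0.070101 = 0.988599
Product < 1; profitable direction is CAD → MXN → HKD → CAD.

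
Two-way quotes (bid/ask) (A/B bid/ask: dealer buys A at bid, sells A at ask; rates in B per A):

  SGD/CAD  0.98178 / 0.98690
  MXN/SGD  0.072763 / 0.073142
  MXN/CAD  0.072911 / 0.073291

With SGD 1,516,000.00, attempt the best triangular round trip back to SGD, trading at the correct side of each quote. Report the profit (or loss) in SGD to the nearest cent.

Net profit: SGD 15,271.77

Best loop SGD → MXN → CAD → SGD:
SGD 1,516,000.00 ÷ 0.073142 (buy MXN at ask) = MXN 20,726,805.39
MXN 20,726,805.39 × 0.072911 (sell MXN at bid) = CAD 1,511,212.11
CAD 1,511,212.11 ÷ 0.98690 (buy SGD at ask) = SGD 1,531,271.77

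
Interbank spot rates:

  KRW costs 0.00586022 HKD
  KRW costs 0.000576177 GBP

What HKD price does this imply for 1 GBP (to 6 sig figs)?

1 GBP ÷ 0.000576177 = 1735.58 KRW
1735.58 KRW × 0.00586022 = 10.1709 HKD

GBP/HKD = 10.1709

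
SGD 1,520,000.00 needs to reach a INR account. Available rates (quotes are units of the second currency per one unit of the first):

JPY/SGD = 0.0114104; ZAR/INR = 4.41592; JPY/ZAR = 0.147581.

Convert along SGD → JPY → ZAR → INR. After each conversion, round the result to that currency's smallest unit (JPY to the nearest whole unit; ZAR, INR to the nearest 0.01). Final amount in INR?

SGD 1,520,000.00 ÷ 0.0114104 = JPY 133,211,807
JPY 133,211,807 × 0.147581 = ZAR 19,659,531.69
ZAR 19,659,531.69 × 4.41592 = INR 86,814,919.18

INR 86,814,919.18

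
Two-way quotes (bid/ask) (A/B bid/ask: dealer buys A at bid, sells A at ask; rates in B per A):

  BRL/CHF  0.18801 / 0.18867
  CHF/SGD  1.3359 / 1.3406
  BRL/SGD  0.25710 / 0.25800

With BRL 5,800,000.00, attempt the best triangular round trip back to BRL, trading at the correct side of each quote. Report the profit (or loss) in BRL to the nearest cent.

Best loop BRL → SGD → CHF → BRL:
BRL 5,800,000.00 × 0.25710 (sell BRL at bid) = SGD 1,491,180.00
SGD 1,491,180.00 ÷ 1.3406 (buy CHF at ask) = CHF 1,112,322.84
CHF 1,112,322.84 ÷ 0.18867 (buy BRL at ask) = BRL 5,895,599.94

Net profit: BRL 95,599.94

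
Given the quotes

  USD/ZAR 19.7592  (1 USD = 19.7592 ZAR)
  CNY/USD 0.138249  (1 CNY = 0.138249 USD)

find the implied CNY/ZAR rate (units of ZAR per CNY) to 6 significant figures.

1 CNY × 0.138249 = 0.138249 USD
0.138249 USD × 19.7592 = 2.73169 ZAR

CNY/ZAR = 2.73169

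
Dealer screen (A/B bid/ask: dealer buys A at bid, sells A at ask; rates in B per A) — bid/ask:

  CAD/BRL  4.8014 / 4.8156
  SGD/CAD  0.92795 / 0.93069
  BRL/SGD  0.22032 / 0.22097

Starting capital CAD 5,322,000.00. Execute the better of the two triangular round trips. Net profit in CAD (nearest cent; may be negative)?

Best loop CAD → SGD → BRL → CAD:
CAD 5,322,000.00 ÷ 0.93069 (buy SGD at ask) = SGD 5,718,338.01
SGD 5,718,338.01 ÷ 0.22097 (buy BRL at ask) = BRL 25,878,345.51
BRL 25,878,345.51 ÷ 4.8156 (buy CAD at ask) = CAD 5,373,856.95

Net profit: CAD 51,856.95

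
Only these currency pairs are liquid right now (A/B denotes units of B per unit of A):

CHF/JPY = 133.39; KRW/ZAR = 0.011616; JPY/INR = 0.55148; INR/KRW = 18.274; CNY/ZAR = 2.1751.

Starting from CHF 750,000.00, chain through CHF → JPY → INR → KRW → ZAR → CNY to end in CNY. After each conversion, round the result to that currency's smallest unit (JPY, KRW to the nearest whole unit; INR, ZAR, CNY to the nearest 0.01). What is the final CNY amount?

CHF 750,000.00 × 133.39 = JPY 100,042,500
JPY 100,042,500 × 0.55148 = INR 55,171,437.90
INR 55,171,437.90 × 18.274 = KRW 1,008,202,856
KRW 1,008,202,856 × 0.011616 = ZAR 11,711,284.38
ZAR 11,711,284.38 ÷ 2.1751 = CNY 5,384,251.01

CNY 5,384,251.01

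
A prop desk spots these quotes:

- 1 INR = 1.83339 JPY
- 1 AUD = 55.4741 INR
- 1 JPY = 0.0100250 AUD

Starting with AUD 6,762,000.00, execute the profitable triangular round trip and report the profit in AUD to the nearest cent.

Profit: AUD 132,530.08

Profitable loop is AUD → INR → JPY → AUD:
AUD 6,762,000.00 × 55.4741 = INR 375,115,864.20
INR 375,115,864.20 × 1.83339 = JPY 687,733,674
JPY 687,733,674 × 0.0100250 = AUD 6,894,530.08
Profit = AUD 6,894,530.08 − AUD 6,762,000.00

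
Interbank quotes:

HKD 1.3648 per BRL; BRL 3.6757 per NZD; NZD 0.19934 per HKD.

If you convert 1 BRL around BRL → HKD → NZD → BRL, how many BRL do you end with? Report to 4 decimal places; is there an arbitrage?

1.0000 (no arbitrage)

Around BRL → HKD → NZD → BRL: 1 × 1.3648 × 0.19934 × 3.6757 = 1.000008
Product ≈ 1 (deviation 0.001%, within rounding noise).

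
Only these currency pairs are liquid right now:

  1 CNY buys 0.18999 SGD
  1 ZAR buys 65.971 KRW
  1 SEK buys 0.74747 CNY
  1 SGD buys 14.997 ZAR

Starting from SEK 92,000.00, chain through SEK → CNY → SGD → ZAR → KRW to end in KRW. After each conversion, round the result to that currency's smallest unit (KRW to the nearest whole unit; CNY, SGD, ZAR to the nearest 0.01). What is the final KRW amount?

SEK 92,000.00 × 0.74747 = CNY 68,767.24
CNY 68,767.24 × 0.18999 = SGD 13,065.09
SGD 13,065.09 × 14.997 = ZAR 195,937.15
ZAR 195,937.15 × 65.971 = KRW 12,926,170

KRW 12,926,170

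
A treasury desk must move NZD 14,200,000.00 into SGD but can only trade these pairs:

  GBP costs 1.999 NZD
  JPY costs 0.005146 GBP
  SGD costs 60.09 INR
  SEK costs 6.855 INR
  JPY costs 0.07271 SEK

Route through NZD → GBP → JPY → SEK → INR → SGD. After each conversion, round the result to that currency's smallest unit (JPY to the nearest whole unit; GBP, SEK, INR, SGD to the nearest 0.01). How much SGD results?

SGD 11,449,991.61

NZD 14,200,000.00 ÷ 1.999 = GBP 7,103,551.78
GBP 7,103,551.78 ÷ 0.005146 = JPY 1,380,402,600
JPY 1,380,402,600 × 0.07271 = SEK 100,369,073.05
SEK 100,369,073.05 × 6.855 = INR 688,029,995.76
INR 688,029,995.76 ÷ 60.09 = SGD 11,449,991.61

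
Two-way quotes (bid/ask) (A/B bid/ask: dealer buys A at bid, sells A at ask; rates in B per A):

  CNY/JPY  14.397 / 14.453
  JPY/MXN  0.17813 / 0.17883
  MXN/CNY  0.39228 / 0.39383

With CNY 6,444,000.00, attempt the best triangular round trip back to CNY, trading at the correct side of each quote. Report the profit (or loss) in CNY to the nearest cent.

Best loop CNY → JPY → MXN → CNY:
CNY 6,444,000.00 × 14.397 (sell CNY at bid) = JPY 92,774,268
JPY 92,774,268 × 0.17813 (sell JPY at bid) = MXN 16,525,880.36
MXN 16,525,880.36 × 0.39228 (sell MXN at bid) = CNY 6,482,772.35

Net profit: CNY 38,772.35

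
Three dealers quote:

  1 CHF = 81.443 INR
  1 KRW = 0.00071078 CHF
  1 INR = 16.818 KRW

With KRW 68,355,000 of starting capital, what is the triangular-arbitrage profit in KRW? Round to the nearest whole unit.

Profit: KRW 1,856,294

Profitable loop is KRW → INR → CHF → KRW:
KRW 68,355,000 ÷ 16.818 = INR 4,064,395.29
INR 4,064,395.29 ÷ 81.443 = CHF 49,904.78
CHF 49,904.78 ÷ 0.00071078 = KRW 70,211,294
Profit = KRW 70,211,294 − KRW 68,355,000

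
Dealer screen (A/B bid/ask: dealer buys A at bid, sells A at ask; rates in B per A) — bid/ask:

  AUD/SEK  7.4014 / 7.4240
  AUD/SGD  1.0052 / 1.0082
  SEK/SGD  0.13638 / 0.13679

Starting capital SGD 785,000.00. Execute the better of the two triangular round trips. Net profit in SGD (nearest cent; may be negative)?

Best loop SGD → AUD → SEK → SGD:
SGD 785,000.00 ÷ 1.0082 (buy AUD at ask) = AUD 778,615.35
AUD 778,615.35 × 7.4014 (sell AUD at bid) = SEK 5,762,843.68
SEK 5,762,843.68 × 0.13638 (sell SEK at bid) = SGD 785,936.62

Net profit: SGD 936.62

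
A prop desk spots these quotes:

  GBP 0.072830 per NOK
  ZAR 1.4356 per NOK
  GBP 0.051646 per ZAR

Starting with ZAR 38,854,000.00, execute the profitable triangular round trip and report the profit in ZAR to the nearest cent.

Profit: ZAR 700,469.71

Profitable loop is ZAR → GBP → NOK → ZAR:
ZAR 38,854,000.00 × 0.051646 = GBP 2,006,653.68
GBP 2,006,653.68 ÷ 0.072830 = NOK 27,552,570.15
NOK 27,552,570.15 × 1.4356 = ZAR 39,554,469.71
Profit = ZAR 39,554,469.71 − ZAR 38,854,000.00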